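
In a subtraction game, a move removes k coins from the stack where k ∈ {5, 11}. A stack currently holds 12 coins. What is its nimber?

Grundy values for subtraction set {5, 11}:
g(0) = mex{} = 0
g(1) = mex{} = 0
g(2) = mex{} = 0
g(3) = mex{} = 0
g(4) = mex{} = 0
g(5) = mex{0} = 1
g(6) = mex{0} = 1
g(7) = mex{0} = 1
g(8) = mex{0} = 1
g(9) = mex{0} = 1
g(10) = mex{1} = 0
g(11) = mex{0,1} = 2
g(12) = mex{0,1} = 2
So g(12) = 2.

2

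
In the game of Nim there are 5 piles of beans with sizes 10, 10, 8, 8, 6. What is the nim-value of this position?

6

Nim-sum: 10 ^ 10 ^ 8 ^ 8 ^ 6 = 6.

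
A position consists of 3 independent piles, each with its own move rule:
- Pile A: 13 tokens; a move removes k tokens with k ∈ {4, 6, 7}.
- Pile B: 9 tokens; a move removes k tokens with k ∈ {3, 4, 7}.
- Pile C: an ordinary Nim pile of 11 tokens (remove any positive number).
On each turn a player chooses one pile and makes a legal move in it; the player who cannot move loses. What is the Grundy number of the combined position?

For pile A, compute g(0), g(1), … with moves {4, 6, 7}:
k:     0  1  2  3  4  5  6  7  8  9 10 11 12 13
g(k):  0  0  0  0  1  1  1  1  2  2  2  0  0  0
So g(13) = 0.
For pile B, compute g(0), g(1), … with moves {3, 4, 7}:
k:     0  1  2  3  4  5  6  7  8  9
g(k):  0  0  0  1  1  1  2  2  2  3
So g(9) = 3.
Pile C is a plain Nim pile of size 11, so its Grundy value is 11.
The value of a disjunctive sum is the nim-sum of the parts.
Combined value = 0 ⊕ 3 ⊕ 11 = 8.

8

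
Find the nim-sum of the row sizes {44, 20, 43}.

Bitwise XOR of the heap sizes:
  101100  (44)
  010100  (20)
  101011  (43)
  ------
  010011  (19)

19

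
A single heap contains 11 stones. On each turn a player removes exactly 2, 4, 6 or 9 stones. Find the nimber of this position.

Compute g(0), g(1), … for moves {2, 4, 6, 9}:
g(0) = mex{} = 0
g(1) = mex{} = 0
g(2) = mex{0} = 1
g(3) = mex{0} = 1
g(4) = mex{0,1} = 2
g(5) = mex{0,1} = 2
g(6) = mex{0,1,2} = 3
g(7) = mex{0,1,2} = 3
g(8) = mex{1,2,3} = 0
g(9) = mex{0,1,2,3} = 4
g(10) = mex{0,2,3} = 1
g(11) = mex{1,2,3,4} = 0
So g(11) = 0.

0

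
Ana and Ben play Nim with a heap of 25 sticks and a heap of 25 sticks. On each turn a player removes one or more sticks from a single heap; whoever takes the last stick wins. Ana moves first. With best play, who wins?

Nim-sum: 25 ⊕ 25 = 0.
The nim-sum is 0, so this is a P-position: the player to move is in a losing position under optimal play; Ana is about to move from it and so loses — Ben wins.

Ben wins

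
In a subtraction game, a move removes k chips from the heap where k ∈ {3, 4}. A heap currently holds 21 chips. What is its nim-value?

Grundy values for subtraction set {3, 4}:
k:     0  1  2  3  4  5  6  7  8  9 10 11 12 13 14 15 16 17 18 19 20 21
g(k):  0  0  0  1  1  1  2  0  0  0  1  1  1  2  0  0  0  1  1  1  2  0
So g(21) = 0.

0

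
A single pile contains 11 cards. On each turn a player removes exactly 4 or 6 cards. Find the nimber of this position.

0

Build the Grundy sequence with g(k) = mex{g(k−s) : s ∈ {4, 6}, s ≤ k}:
g(0) = mex{} = 0
g(1) = mex{} = 0
g(2) = mex{} = 0
g(3) = mex{} = 0
g(4) = mex{0} = 1
g(5) = mex{0} = 1
g(6) = mex{0} = 1
g(7) = mex{0} = 1
g(8) = mex{0,1} = 2
g(9) = mex{0,1} = 2
g(10) = mex{1} = 0
g(11) = mex{1} = 0
So g(11) = 0.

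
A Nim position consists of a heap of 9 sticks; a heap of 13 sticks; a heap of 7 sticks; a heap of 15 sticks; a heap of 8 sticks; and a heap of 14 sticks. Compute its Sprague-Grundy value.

10

Compute the nim-sum pairwise:
9 ⊕ 13 = 4
4 ⊕ 7 = 3
3 ⊕ 15 = 12
12 ⊕ 8 = 4
4 ⊕ 14 = 10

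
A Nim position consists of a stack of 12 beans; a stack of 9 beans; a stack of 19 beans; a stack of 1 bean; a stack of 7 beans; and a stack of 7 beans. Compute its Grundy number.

23

Bitwise XOR of the heap sizes:
  01100  (12)
  01001  (9)
  10011  (19)
  00001  (1)
  00111  (7)
  00111  (7)
  -----
  10111  (23)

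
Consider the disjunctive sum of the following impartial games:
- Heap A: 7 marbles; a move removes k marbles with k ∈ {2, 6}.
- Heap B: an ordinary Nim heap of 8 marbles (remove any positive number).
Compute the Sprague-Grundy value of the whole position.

9

For heap A, compute g(0), g(1), … with moves {2, 6}:
g(0) = mex{} = 0
g(1) = mex{} = 0
g(2) = mex{0} = 1
g(3) = mex{0} = 1
g(4) = mex{1} = 0
g(5) = mex{1} = 0
g(6) = mex{0} = 1
g(7) = mex{0} = 1
So g(7) = 1.
Heap B is a plain Nim heap of size 8, so its Grundy value is 8.
The value of a disjunctive sum is the nim-sum of the parts.
Combined value = 1 XOR 8 = 9.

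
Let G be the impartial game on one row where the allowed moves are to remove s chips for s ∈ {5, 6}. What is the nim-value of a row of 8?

Compute g(0), g(1), … for moves {5, 6}:
k:     0  1  2  3  4  5  6  7  8
g(k):  0  0  0  0  0  1  1  1  1
So g(8) = 1.

1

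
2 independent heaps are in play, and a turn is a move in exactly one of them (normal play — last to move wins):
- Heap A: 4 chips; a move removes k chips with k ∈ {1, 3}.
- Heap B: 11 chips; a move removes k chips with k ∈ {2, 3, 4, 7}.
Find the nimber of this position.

0

Grundy values for heap A (subtraction set {1, 3}):
g(0) = mex{} = 0
g(1) = mex{0} = 1
g(2) = mex{1} = 0
g(3) = mex{0} = 1
g(4) = mex{1} = 0
So g(4) = 0.
Build the Grundy sequence for heap B with g(k) = mex{g(k−s) : s ∈ {2, 3, 4, 7}, s ≤ k}:
k:     0  1  2  3  4  5  6  7  8  9 10 11
g(k):  0  0  1  1  2  2  0  3  1  4  2  0
So g(11) = 0.
The value of a disjunctive sum is the nim-sum of the parts.
Combined value = 0 XOR 0 = 0.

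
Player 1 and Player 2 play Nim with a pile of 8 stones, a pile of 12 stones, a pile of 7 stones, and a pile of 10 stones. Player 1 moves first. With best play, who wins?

Nim-sum: 8 ^ 12 ^ 7 ^ 10 = 9.
The nim-sum is 9 ≠ 0, so this is an N-position: the player to move can win; Player 1 has a winning move.

Player 1 wins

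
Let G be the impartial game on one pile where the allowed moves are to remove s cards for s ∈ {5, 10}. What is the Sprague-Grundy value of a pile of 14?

2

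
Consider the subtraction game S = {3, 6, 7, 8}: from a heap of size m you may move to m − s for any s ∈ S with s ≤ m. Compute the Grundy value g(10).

Grundy values for subtraction set {3, 6, 7, 8}:
g(0) = mex{} = 0
g(1) = mex{} = 0
g(2) = mex{} = 0
g(3) = mex{0} = 1
g(4) = mex{0} = 1
g(5) = mex{0} = 1
g(6) = mex{0,1} = 2
g(7) = mex{0,1} = 2
g(8) = mex{0,1} = 2
g(9) = mex{0,1,2} = 3
g(10) = mex{0,1,2} = 3
So g(10) = 3.

3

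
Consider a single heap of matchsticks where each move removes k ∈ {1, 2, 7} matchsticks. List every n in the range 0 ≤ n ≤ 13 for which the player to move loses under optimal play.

0, 3, 6, 9, 12

Compute g(0), g(1), … for moves {1, 2, 7}:
g(0) = mex{} = 0
g(1) = mex{0} = 1
g(2) = mex{0,1} = 2
g(3) = mex{1,2} = 0
g(4) = mex{0,2} = 1
g(5) = mex{0,1} = 2
g(6) = mex{1,2} = 0
g(7) = mex{0,2} = 1
g(8) = mex{0,1} = 2
g(9) = mex{1,2} = 0
g(10) = mex{0,2} = 1
g(11) = mex{0,1} = 2
g(12) = mex{1,2} = 0
g(13) = mex{0,2} = 1
The P-positions (g = 0) in 0..13 are 0, 3, 6, 9, 12.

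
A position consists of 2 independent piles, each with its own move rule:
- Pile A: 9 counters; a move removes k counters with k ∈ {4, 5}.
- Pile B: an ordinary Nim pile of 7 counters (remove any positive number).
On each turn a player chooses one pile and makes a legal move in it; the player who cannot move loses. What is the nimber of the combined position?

7

Grundy values for pile A (subtraction set {4, 5}):
g(0) = mex{} = 0
g(1) = mex{} = 0
g(2) = mex{} = 0
g(3) = mex{} = 0
g(4) = mex{0} = 1
g(5) = mex{0} = 1
g(6) = mex{0} = 1
g(7) = mex{0} = 1
g(8) = mex{0,1} = 2
g(9) = mex{1} = 0
So g(9) = 0.
Pile B is a plain Nim pile of size 7, so its Grundy value is 7.
The value of a disjunctive sum is the nim-sum of the parts.
Combined value = 0 ⊕ 7 = 7.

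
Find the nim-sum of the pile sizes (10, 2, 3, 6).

13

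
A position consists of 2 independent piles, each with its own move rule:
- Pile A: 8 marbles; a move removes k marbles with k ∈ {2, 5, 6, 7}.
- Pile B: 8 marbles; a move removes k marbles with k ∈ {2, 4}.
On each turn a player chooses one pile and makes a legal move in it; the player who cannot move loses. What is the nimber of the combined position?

For pile A, compute g(0), g(1), … with moves {2, 5, 6, 7}:
g(0) = mex{} = 0
g(1) = mex{} = 0
g(2) = mex{0} = 1
g(3) = mex{0} = 1
g(4) = mex{1} = 0
g(5) = mex{0,1} = 2
g(6) = mex{0} = 1
g(7) = mex{0,1,2} = 3
g(8) = mex{0,1} = 2
So g(8) = 2.
For pile B, compute g(0), g(1), … with moves {2, 4}:
k:     0  1  2  3  4  5  6  7  8
g(k):  0  0  1  1  2  2  0  0  1
So g(8) = 1.
By the Sprague-Grundy theorem, the Grundy value of a sum of independent games is the XOR of the component values.
Combined value = 2 ⊕ 1 = 3.

3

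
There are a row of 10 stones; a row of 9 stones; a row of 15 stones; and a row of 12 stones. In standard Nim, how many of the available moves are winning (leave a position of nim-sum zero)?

0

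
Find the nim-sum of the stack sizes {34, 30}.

Compute the nim-sum pairwise:
34 XOR 30 = 60

60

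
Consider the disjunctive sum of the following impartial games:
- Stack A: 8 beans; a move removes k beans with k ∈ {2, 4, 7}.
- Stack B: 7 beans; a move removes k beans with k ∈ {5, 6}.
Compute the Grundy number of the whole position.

0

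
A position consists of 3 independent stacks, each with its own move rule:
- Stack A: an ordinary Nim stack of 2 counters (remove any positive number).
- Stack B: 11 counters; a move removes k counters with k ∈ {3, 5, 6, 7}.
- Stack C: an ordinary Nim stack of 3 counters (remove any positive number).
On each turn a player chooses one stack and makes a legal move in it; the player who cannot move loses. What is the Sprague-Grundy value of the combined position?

1

Stack A is a plain Nim stack of size 2, so its Grundy value is 2.
Grundy values for stack B (subtraction set {3, 5, 6, 7}):
k:     0  1  2  3  4  5  6  7  8  9 10 11
g(k):  0  0  0  1  1  1  2  2  2  3  0  0
So g(11) = 0.
Stack C is a plain Nim stack of size 3, so its Grundy value is 3.
By the Sprague-Grundy theorem, the Grundy value of a sum of independent games is the XOR of the component values.
Combined value = 2 XOR 0 XOR 3 = 1.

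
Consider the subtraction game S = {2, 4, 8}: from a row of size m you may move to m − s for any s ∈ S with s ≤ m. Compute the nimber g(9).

1

Build the Grundy sequence with g(k) = mex{g(k−s) : s ∈ {2, 4, 8}, s ≤ k}:
k:     0  1  2  3  4  5  6  7  8  9
g(k):  0  0  1  1  2  2  0  0  1  1
So g(9) = 1.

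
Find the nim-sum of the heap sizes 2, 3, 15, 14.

Nim-sum: 2 ^ 3 ^ 15 ^ 14 = 0.

0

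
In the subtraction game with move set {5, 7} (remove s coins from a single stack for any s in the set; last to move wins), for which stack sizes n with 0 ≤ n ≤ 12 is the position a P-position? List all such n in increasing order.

Compute g(0), g(1), … for moves {5, 7}:
g(0) = mex{} = 0
g(1) = mex{} = 0
g(2) = mex{} = 0
g(3) = mex{} = 0
g(4) = mex{} = 0
g(5) = mex{0} = 1
g(6) = mex{0} = 1
g(7) = mex{0} = 1
g(8) = mex{0} = 1
g(9) = mex{0} = 1
g(10) = mex{0,1} = 2
g(11) = mex{0,1} = 2
g(12) = mex{1} = 0
The P-positions (g = 0) in 0..12 are 0, 1, 2, 3, 4, 12.

0, 1, 2, 3, 4, 12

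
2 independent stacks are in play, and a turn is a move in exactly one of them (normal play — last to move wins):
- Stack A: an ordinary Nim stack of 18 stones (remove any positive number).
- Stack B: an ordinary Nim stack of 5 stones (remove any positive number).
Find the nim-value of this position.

Stack A is a plain Nim stack of size 18, so its Grundy value is 18.
Stack B is a plain Nim stack of size 5, so its Grundy value is 5.
The value of a disjunctive sum is the nim-sum of the parts.
Combined value = 18 ⊕ 5 = 23.

23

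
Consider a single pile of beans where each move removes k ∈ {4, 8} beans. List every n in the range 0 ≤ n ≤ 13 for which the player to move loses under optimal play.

0, 1, 2, 3, 12, 13

Grundy values for subtraction set {4, 8}:
k:     0  1  2  3  4  5  6  7  8  9 10 11 12 13
g(k):  0  0  0  0  1  1  1  1  2  2  2  2  0  0
The P-positions (g = 0) in 0..13 are 0, 1, 2, 3, 12, 13.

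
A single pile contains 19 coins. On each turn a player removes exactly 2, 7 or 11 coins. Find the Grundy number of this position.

0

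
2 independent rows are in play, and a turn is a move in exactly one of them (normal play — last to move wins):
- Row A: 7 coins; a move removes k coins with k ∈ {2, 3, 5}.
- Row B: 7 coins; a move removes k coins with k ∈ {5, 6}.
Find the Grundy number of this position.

Grundy values for row A (subtraction set {2, 3, 5}):
k:     0  1  2  3  4  5  6  7
g(k):  0  0  1  1  2  2  3  0
So g(7) = 0.
Build the Grundy sequence for row B with g(k) = mex{g(k−s) : s ∈ {5, 6}, s ≤ k}:
g(0) = mex{} = 0
g(1) = mex{} = 0
g(2) = mex{} = 0
g(3) = mex{} = 0
g(4) = mex{} = 0
g(5) = mex{0} = 1
g(6) = mex{0} = 1
g(7) = mex{0} = 1
So g(7) = 1.
The value of a disjunctive sum is the nim-sum of the parts.
Combined value = 0 XOR 1 = 1.

1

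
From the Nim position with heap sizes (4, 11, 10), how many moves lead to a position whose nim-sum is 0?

Nim-sum: 4 XOR 11 XOR 10 = 5.
The overall nim-sum is X = 5. A heap of size p has a winning move iff p XOR X < p (reduce it to p XOR X).
  4: 4 XOR 5 = 1 < 4 — winning move (to 1).
  11: 11 XOR 5 = 14 ≥ 11 — no move.
  10: 10 XOR 5 = 15 ≥ 10 — no move.
That gives 1 winning move.

1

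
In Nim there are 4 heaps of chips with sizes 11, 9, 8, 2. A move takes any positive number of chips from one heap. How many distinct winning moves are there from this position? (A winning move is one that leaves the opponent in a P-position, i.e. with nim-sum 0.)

3

Write each in binary and XOR column by column:
  1011  (11)
  1001  (9)
  1000  (8)
  0010  (2)
  ----
  1000  (8)
The overall nim-sum is X = 8. A heap of size p has a winning move iff p XOR X < p (reduce it to p XOR X).
  11: 11 XOR 8 = 3 < 11 — winning move (to 3).
  9: 9 XOR 8 = 1 < 9 — winning move (to 1).
  8: 8 XOR 8 = 0 < 8 — winning move (to 0).
  2: 2 XOR 8 = 10 ≥ 2 — no move.
That gives 3 winning moves.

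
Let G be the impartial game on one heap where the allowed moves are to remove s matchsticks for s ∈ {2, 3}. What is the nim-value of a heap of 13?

1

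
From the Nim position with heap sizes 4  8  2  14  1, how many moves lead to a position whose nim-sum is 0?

1

Compute the nim-sum pairwise:
4 ^ 8 = 12
12 ^ 2 = 14
14 ^ 14 = 0
0 ^ 1 = 1
The overall nim-sum is X = 1. A heap of size p has a winning move iff p XOR X < p (reduce it to p XOR X).
  4: 4 XOR 1 = 5 ≥ 4 — no move.
  8: 8 XOR 1 = 9 ≥ 8 — no move.
  2: 2 XOR 1 = 3 ≥ 2 — no move.
  14: 14 XOR 1 = 15 ≥ 14 — no move.
  1: 1 XOR 1 = 0 < 1 — winning move (to 0).
That gives 1 winning move.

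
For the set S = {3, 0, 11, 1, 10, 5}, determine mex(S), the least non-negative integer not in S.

The values 0, 1 are all present; 2 is the first non-negative integer missing from the set.

2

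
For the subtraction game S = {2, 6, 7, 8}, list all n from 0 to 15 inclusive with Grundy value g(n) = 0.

Grundy values for subtraction set {2, 6, 7, 8}:
k:     0  1  2  3  4  5  6  7  8  9 10 11 12 13 14 15
g(k):  0  0  1  1  0  0  1  1  2  2  3  3  2  2  0  0
The P-positions (g = 0) in 0..15 are 0, 1, 4, 5, 14, 15.

0, 1, 4, 5, 14, 15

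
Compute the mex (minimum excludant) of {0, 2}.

1

0 is in the set but 1 is not, so the mex is 1.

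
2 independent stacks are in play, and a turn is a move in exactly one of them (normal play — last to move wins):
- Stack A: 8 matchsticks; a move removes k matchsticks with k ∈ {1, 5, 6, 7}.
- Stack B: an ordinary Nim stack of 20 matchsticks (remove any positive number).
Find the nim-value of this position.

22

Build the Grundy sequence for stack A with g(k) = mex{g(k−s) : s ∈ {1, 5, 6, 7}, s ≤ k}:
g(0) = mex{} = 0
g(1) = mex{0} = 1
g(2) = mex{1} = 0
g(3) = mex{0} = 1
g(4) = mex{1} = 0
g(5) = mex{0} = 1
g(6) = mex{0,1} = 2
g(7) = mex{0,1,2} = 3
g(8) = mex{0,1,3} = 2
So g(8) = 2.
Stack B is a plain Nim stack of size 20, so its Grundy value is 20.
By the Sprague-Grundy theorem, the Grundy value of a sum of independent games is the XOR of the component values.
Combined value = 2 ⊕ 20 = 22.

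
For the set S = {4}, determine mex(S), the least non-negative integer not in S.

0 is not in the set, so the mex is 0.

0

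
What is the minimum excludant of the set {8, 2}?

0

0 is not in the set, so the mex is 0.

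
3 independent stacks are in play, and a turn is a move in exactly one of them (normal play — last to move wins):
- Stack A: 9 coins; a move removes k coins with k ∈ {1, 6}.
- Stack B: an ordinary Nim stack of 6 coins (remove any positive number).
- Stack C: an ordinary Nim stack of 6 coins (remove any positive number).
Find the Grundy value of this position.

Grundy values for stack A (subtraction set {1, 6}):
g(0) = mex{} = 0
g(1) = mex{0} = 1
g(2) = mex{1} = 0
g(3) = mex{0} = 1
g(4) = mex{1} = 0
g(5) = mex{0} = 1
g(6) = mex{0,1} = 2
g(7) = mex{1,2} = 0
g(8) = mex{0} = 1
g(9) = mex{1} = 0
So g(9) = 0.
Stack B is a plain Nim stack of size 6, so its Grundy value is 6.
Stack C is a plain Nim stack of size 6, so its Grundy value is 6.
By the Sprague-Grundy theorem, the Grundy value of a sum of independent games is the XOR of the component values.
Combined value = 0 ⊕ 6 ⊕ 6 = 0.

0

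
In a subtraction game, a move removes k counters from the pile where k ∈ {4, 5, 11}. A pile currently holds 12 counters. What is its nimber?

3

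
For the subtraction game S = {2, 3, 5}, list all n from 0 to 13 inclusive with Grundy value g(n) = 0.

0, 1, 7, 8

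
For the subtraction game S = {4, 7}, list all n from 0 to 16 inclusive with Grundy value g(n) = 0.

0, 1, 2, 3, 11, 12, 13, 14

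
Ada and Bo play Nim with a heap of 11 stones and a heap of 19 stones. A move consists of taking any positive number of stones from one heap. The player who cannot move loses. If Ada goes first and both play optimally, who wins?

Ada wins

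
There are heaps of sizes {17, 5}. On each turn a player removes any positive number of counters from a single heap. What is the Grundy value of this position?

20

Compute the nim-sum pairwise:
17 ^ 5 = 20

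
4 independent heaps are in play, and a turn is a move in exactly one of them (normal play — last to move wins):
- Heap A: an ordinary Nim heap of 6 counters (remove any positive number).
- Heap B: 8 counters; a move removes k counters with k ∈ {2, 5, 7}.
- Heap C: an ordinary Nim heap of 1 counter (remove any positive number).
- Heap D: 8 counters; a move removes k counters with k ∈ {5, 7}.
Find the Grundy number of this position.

Heap A is a plain Nim heap of size 6, so its Grundy value is 6.
Build the Grundy sequence for heap B with g(k) = mex{g(k−s) : s ∈ {2, 5, 7}, s ≤ k}:
k:     0  1  2  3  4  5  6  7  8
g(k):  0  0  1  1  0  2  1  3  2
So g(8) = 2.
Heap C is a plain Nim heap of size 1, so its Grundy value is 1.
Build the Grundy sequence for heap D with g(k) = mex{g(k−s) : s ∈ {5, 7}, s ≤ k}:
g(0) = mex{} = 0
g(1) = mex{} = 0
g(2) = mex{} = 0
g(3) = mex{} = 0
g(4) = mex{} = 0
g(5) = mex{0} = 1
g(6) = mex{0} = 1
g(7) = mex{0} = 1
g(8) = mex{0} = 1
So g(8) = 1.
By the Sprague-Grundy theorem, the Grundy value of a sum of independent games is the XOR of the component values.
Combined value = 6 ⊕ 2 ⊕ 1 ⊕ 1 = 4.

4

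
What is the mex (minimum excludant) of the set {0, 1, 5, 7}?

The values 0, 1 are all present; 2 is the first non-negative integer missing from the set.

2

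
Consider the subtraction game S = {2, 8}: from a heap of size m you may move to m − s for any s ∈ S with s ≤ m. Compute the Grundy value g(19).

Build the Grundy sequence with g(k) = mex{g(k−s) : s ∈ {2, 8}, s ≤ k}:
k:     0  1  2  3  4  5  6  7  8  9 10 11 12 13 14 15 16 17 18 19
g(k):  0  0  1  1  0  0  1  1  2  2  0  0  1  1  0  0  1  1  2  2
So g(19) = 2.

2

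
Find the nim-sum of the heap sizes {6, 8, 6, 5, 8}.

5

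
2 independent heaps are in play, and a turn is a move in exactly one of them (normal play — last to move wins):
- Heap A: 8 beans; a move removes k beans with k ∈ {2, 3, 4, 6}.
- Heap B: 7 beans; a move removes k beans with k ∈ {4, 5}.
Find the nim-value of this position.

1

For heap A, compute g(0), g(1), … with moves {2, 3, 4, 6}:
k:     0  1  2  3  4  5  6  7  8
g(k):  0  0  1  1  2  2  3  3  0
So g(8) = 0.
For heap B, compute g(0), g(1), … with moves {4, 5}:
k:     0  1  2  3  4  5  6  7
g(k):  0  0  0  0  1  1  1  1
So g(7) = 1.
By the Sprague-Grundy theorem, the Grundy value of a sum of independent games is the XOR of the component values.
Combined value = 0 ⊕ 1 = 1.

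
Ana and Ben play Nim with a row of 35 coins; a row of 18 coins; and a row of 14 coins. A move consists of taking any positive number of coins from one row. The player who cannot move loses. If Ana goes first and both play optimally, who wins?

Ana wins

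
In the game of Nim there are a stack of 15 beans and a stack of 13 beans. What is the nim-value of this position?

Nim-sum: 15 ⊕ 13 = 2.

2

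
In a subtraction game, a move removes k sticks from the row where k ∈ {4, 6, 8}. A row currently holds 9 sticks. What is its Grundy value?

Grundy values for subtraction set {4, 6, 8}:
k:     0  1  2  3  4  5  6  7  8  9
g(k):  0  0  0  0  1  1  1  1  2  2
So g(9) = 2.

2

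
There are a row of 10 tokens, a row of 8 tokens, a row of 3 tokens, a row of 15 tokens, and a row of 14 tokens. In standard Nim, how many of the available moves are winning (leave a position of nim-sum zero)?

0

Compute the nim-sum pairwise:
10 XOR 8 = 2
2 XOR 3 = 1
1 XOR 15 = 14
14 XOR 14 = 0
The nim-sum is already 0, so every move leaves a nonzero nim-sum — there are no winning moves.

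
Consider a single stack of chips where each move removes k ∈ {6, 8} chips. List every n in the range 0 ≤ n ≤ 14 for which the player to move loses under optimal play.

Build the Grundy sequence with g(k) = mex{g(k−s) : s ∈ {6, 8}, s ≤ k}:
k:     0  1  2  3  4  5  6  7  8  9 10 11 12 13 14
g(k):  0  0  0  0  0  0  1  1  1  1  1  1  2  2  0
The P-positions (g = 0) in 0..14 are 0, 1, 2, 3, 4, 5, 14.

0, 1, 2, 3, 4, 5, 14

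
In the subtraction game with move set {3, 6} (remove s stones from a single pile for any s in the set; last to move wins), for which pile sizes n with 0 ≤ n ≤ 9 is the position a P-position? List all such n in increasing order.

0, 1, 2, 9

Build the Grundy sequence with g(k) = mex{g(k−s) : s ∈ {3, 6}, s ≤ k}:
k:     0  1  2  3  4  5  6  7  8  9
g(k):  0  0  0  1  1  1  2  2  2  0
The P-positions (g = 0) in 0..9 are 0, 1, 2, 9.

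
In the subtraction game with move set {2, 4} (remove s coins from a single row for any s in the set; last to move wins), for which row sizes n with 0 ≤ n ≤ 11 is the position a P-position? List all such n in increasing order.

0, 1, 6, 7

Build the Grundy sequence with g(k) = mex{g(k−s) : s ∈ {2, 4}, s ≤ k}:
g(0) = mex{} = 0
g(1) = mex{} = 0
g(2) = mex{0} = 1
g(3) = mex{0} = 1
g(4) = mex{0,1} = 2
g(5) = mex{0,1} = 2
g(6) = mex{1,2} = 0
g(7) = mex{1,2} = 0
g(8) = mex{0,2} = 1
g(9) = mex{0,2} = 1
g(10) = mex{0,1} = 2
g(11) = mex{0,1} = 2
The P-positions (g = 0) in 0..11 are 0, 1, 6, 7.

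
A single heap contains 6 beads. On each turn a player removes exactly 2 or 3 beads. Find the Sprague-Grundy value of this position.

0

Build the Grundy sequence with g(k) = mex{g(k−s) : s ∈ {2, 3}, s ≤ k}:
g(0) = mex{} = 0
g(1) = mex{} = 0
g(2) = mex{0} = 1
g(3) = mex{0} = 1
g(4) = mex{0,1} = 2
g(5) = mex{1} = 0
g(6) = mex{1,2} = 0
So g(6) = 0.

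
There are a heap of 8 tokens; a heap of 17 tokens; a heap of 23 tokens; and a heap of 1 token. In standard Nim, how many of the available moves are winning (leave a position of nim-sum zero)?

Write each in binary and XOR column by column:
  01000  (8)
  10001  (17)
  10111  (23)
  00001  (1)
  -----
  01111  (15)
The overall nim-sum is X = 15. A heap of size p has a winning move iff p XOR X < p (reduce it to p XOR X).
  8: 8 XOR 15 = 7 < 8 — winning move (to 7).
  17: 17 XOR 15 = 30 ≥ 17 — no move.
  23: 23 XOR 15 = 24 ≥ 23 — no move.
  1: 1 XOR 15 = 14 ≥ 1 — no move.
That gives 1 winning move.

1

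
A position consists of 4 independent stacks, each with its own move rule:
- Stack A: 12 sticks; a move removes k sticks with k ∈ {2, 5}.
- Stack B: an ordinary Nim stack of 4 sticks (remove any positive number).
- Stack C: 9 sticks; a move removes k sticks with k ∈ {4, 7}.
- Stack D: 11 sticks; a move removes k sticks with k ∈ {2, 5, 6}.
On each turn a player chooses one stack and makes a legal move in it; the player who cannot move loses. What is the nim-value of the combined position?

Build the Grundy sequence for stack A with g(k) = mex{g(k−s) : s ∈ {2, 5}, s ≤ k}:
g(0) = mex{} = 0
g(1) = mex{} = 0
g(2) = mex{0} = 1
g(3) = mex{0} = 1
g(4) = mex{1} = 0
g(5) = mex{0,1} = 2
g(6) = mex{0} = 1
g(7) = mex{1,2} = 0
g(8) = mex{1} = 0
g(9) = mex{0} = 1
g(10) = mex{0,2} = 1
g(11) = mex{1} = 0
g(12) = mex{0,1} = 2
So g(12) = 2.
Stack B is a plain Nim stack of size 4, so its Grundy value is 4.
For stack C, compute g(0), g(1), … with moves {4, 7}:
k:     0  1  2  3  4  5  6  7  8  9
g(k):  0  0  0  0  1  1  1  1  2  2
So g(9) = 2.
For stack D, compute g(0), g(1), … with moves {2, 5, 6}:
k:     0  1  2  3  4  5  6  7  8  9 10 11
g(k):  0  0  1  1  0  2  1  3  0  2  1  0
So g(11) = 0.
The value of a disjunctive sum is the nim-sum of the parts.
Combined value = 2 ⊕ 4 ⊕ 2 ⊕ 0 = 4.

4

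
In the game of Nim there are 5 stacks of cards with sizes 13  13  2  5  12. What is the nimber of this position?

11

Nim-sum: 13 XOR 13 XOR 2 XOR 5 XOR 12 = 11.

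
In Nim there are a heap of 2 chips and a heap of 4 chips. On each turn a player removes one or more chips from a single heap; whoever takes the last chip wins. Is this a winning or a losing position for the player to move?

Winning position

Nim-sum: 2 XOR 4 = 6.
The nim-sum is 6 ≠ 0, so this is an N-position: the player to move can win.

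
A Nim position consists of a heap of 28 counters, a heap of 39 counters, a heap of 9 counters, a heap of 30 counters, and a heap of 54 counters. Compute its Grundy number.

Bitwise XOR of the heap sizes:
  011100  (28)
  100111  (39)
  001001  (9)
  011110  (30)
  110110  (54)
  ------
  011010  (26)

26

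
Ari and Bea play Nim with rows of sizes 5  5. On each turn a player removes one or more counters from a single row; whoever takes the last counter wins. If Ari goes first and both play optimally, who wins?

Bea wins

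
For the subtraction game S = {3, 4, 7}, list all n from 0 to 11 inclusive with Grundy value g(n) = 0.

0, 1, 2, 10, 11

Compute g(0), g(1), … for moves {3, 4, 7}:
k:     0  1  2  3  4  5  6  7  8  9 10 11
g(k):  0  0  0  1  1  1  2  2  2  3  0  0
The P-positions (g = 0) in 0..11 are 0, 1, 2, 10, 11.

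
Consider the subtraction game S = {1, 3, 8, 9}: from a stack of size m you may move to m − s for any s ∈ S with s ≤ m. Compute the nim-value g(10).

2

Grundy values for subtraction set {1, 3, 8, 9}:
g(0) = mex{} = 0
g(1) = mex{0} = 1
g(2) = mex{1} = 0
g(3) = mex{0} = 1
g(4) = mex{1} = 0
g(5) = mex{0} = 1
g(6) = mex{1} = 0
g(7) = mex{0} = 1
g(8) = mex{0,1} = 2
g(9) = mex{0,1,2} = 3
g(10) = mex{0,1,3} = 2
So g(10) = 2.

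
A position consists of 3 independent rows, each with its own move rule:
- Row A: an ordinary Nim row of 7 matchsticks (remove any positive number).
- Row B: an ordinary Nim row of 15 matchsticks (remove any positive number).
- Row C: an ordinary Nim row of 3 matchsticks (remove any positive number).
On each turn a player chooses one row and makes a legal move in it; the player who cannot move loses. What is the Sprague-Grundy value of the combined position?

Row A is a plain Nim row of size 7, so its Grundy value is 7.
Row B is a plain Nim row of size 15, so its Grundy value is 15.
Row C is a plain Nim row of size 3, so its Grundy value is 3.
By the Sprague-Grundy theorem, the Grundy value of a sum of independent games is the XOR of the component values.
Combined value = 7 XOR 15 XOR 3 = 11.

11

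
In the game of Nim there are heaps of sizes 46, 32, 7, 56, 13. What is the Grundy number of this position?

60

Compute the nim-sum pairwise:
46 ⊕ 32 = 14
14 ⊕ 7 = 9
9 ⊕ 56 = 49
49 ⊕ 13 = 60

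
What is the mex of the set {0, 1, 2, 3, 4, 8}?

The values 0, 1, 2, 3, 4 are all present; 5 is the first non-negative integer missing from the set.

5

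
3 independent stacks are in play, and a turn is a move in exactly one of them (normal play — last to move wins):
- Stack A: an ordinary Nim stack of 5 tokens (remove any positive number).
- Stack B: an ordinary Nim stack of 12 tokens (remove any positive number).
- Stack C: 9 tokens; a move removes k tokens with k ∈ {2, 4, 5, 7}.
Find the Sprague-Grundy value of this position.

9

Stack A is a plain Nim stack of size 5, so its Grundy value is 5.
Stack B is a plain Nim stack of size 12, so its Grundy value is 12.
For stack C, compute g(0), g(1), … with moves {2, 4, 5, 7}:
g(0) = mex{} = 0
g(1) = mex{} = 0
g(2) = mex{0} = 1
g(3) = mex{0} = 1
g(4) = mex{0,1} = 2
g(5) = mex{0,1} = 2
g(6) = mex{0,1,2} = 3
g(7) = mex{0,1,2} = 3
g(8) = mex{0,1,2,3} = 4
g(9) = mex{1,2,3} = 0
So g(9) = 0.
The value of a disjunctive sum is the nim-sum of the parts.
Combined value = 5 ⊕ 12 ⊕ 0 = 9.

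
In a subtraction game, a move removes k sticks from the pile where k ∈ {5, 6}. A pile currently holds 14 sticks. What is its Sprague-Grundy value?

0

Build the Grundy sequence with g(k) = mex{g(k−s) : s ∈ {5, 6}, s ≤ k}:
g(0) = mex{} = 0
g(1) = mex{} = 0
g(2) = mex{} = 0
g(3) = mex{} = 0
g(4) = mex{} = 0
g(5) = mex{0} = 1
g(6) = mex{0} = 1
g(7) = mex{0} = 1
g(8) = mex{0} = 1
g(9) = mex{0} = 1
g(10) = mex{0,1} = 2
g(11) = mex{1} = 0
g(12) = mex{1} = 0
g(13) = mex{1} = 0
g(14) = mex{1} = 0
So g(14) = 0.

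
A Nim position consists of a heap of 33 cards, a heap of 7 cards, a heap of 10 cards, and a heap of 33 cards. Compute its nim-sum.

Compute the nim-sum pairwise:
33 XOR 7 = 38
38 XOR 10 = 44
44 XOR 33 = 13

13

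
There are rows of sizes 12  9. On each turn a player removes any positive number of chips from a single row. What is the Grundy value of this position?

Nim-sum: 12 XOR 9 = 5.

5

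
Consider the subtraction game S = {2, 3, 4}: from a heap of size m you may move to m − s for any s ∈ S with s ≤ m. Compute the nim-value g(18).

0

Compute g(0), g(1), … for moves {2, 3, 4}:
k:     0  1  2  3  4  5  6  7  8  9 10 11 12 13 14 15 16 17 18
g(k):  0  0  1  1  2  2  0  0  1  1  2  2  0  0  1  1  2  2  0
So g(18) = 0.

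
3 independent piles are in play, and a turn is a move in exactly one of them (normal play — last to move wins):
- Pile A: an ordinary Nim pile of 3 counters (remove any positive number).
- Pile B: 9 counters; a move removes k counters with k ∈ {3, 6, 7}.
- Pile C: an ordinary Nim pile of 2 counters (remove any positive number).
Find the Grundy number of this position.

Pile A is a plain Nim pile of size 3, so its Grundy value is 3.
Grundy values for pile B (subtraction set {3, 6, 7}):
k:     0  1  2  3  4  5  6  7  8  9
g(k):  0  0  0  1  1  1  2  2  2  3
So g(9) = 3.
Pile C is a plain Nim pile of size 2, so its Grundy value is 2.
By the Sprague-Grundy theorem, the Grundy value of a sum of independent games is the XOR of the component values.
Combined value = 3 ⊕ 3 ⊕ 2 = 2.

2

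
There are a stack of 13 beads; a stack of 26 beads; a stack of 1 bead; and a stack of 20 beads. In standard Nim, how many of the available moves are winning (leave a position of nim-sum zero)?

1

In binary:
  01101  (13)
  11010  (26)
  00001  (1)
  10100  (20)
  -----
  00010  (2)
The overall nim-sum is X = 2. A stack of size p has a winning move iff p XOR X < p (reduce it to p XOR X).
  13: 13 XOR 2 = 15 ≥ 13 — no move.
  26: 26 XOR 2 = 24 < 26 — winning move (to 24).
  1: 1 XOR 2 = 3 ≥ 1 — no move.
  20: 20 XOR 2 = 22 ≥ 20 — no move.
That gives 1 winning move.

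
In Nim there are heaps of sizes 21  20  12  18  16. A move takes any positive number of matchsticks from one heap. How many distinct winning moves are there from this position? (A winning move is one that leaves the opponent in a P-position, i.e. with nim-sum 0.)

1

Bitwise XOR of the heap sizes:
  10101  (21)
  10100  (20)
  01100  (12)
  10010  (18)
  10000  (16)
  -----
  01111  (15)
The overall nim-sum is X = 15. A heap of size p has a winning move iff p XOR X < p (reduce it to p XOR X).
  21: 21 XOR 15 = 26 ≥ 21 — no move.
  20: 20 XOR 15 = 27 ≥ 20 — no move.
  12: 12 XOR 15 = 3 < 12 — winning move (to 3).
  18: 18 XOR 15 = 29 ≥ 18 — no move.
  16: 16 XOR 15 = 31 ≥ 16 — no move.
That gives 1 winning move.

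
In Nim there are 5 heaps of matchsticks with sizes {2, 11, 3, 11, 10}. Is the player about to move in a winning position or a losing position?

Winning position

Compute the nim-sum pairwise:
2 ^ 11 = 9
9 ^ 3 = 10
10 ^ 11 = 1
1 ^ 10 = 11
The nim-sum is 11 ≠ 0, so this is an N-position: the player to move can win.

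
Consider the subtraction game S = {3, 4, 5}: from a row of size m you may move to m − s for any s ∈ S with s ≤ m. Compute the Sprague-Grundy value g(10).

0

Compute g(0), g(1), … for moves {3, 4, 5}:
k:     0  1  2  3  4  5  6  7  8  9 10
g(k):  0  0  0  1  1  1  2  2  0  0  0
So g(10) = 0.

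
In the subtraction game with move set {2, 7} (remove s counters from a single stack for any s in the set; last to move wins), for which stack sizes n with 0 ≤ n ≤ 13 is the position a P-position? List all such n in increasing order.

0, 1, 4, 5, 9, 10, 13

Compute g(0), g(1), … for moves {2, 7}:
g(0) = mex{} = 0
g(1) = mex{} = 0
g(2) = mex{0} = 1
g(3) = mex{0} = 1
g(4) = mex{1} = 0
g(5) = mex{1} = 0
g(6) = mex{0} = 1
g(7) = mex{0} = 1
g(8) = mex{0,1} = 2
g(9) = mex{1} = 0
g(10) = mex{1,2} = 0
g(11) = mex{0} = 1
g(12) = mex{0} = 1
g(13) = mex{1} = 0
The P-positions (g = 0) in 0..13 are 0, 1, 4, 5, 9, 10, 13.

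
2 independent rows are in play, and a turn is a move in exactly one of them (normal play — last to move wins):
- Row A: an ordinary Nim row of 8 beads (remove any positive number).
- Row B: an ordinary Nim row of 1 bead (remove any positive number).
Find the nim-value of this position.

Row A is a plain Nim row of size 8, so its Grundy value is 8.
Row B is a plain Nim row of size 1, so its Grundy value is 1.
The value of a disjunctive sum is the nim-sum of the parts.
Combined value = 8 XOR 1 = 9.

9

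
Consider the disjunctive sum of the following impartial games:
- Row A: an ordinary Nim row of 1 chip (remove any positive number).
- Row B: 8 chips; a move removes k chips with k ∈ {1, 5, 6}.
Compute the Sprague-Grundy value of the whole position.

Row A is a plain Nim row of size 1, so its Grundy value is 1.
Build the Grundy sequence for row B with g(k) = mex{g(k−s) : s ∈ {1, 5, 6}, s ≤ k}:
k:     0  1  2  3  4  5  6  7  8
g(k):  0  1  0  1  0  1  2  3  2
So g(8) = 2.
By the Sprague-Grundy theorem, the Grundy value of a sum of independent games is the XOR of the component values.
Combined value = 1 ⊕ 2 = 3.

3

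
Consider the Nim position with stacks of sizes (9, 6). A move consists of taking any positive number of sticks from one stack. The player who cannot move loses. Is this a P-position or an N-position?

N-position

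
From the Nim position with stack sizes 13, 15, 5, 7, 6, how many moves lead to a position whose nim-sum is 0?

5

Compute the nim-sum pairwise:
13 XOR 15 = 2
2 XOR 5 = 7
7 XOR 7 = 0
0 XOR 6 = 6
The overall nim-sum is X = 6. A stack of size p has a winning move iff p XOR X < p (reduce it to p XOR X).
  13: 13 XOR 6 = 11 < 13 — winning move (to 11).
  15: 15 XOR 6 = 9 < 15 — winning move (to 9).
  5: 5 XOR 6 = 3 < 5 — winning move (to 3).
  7: 7 XOR 6 = 1 < 7 — winning move (to 1).
  6: 6 XOR 6 = 0 < 6 — winning move (to 0).
That gives 5 winning moves.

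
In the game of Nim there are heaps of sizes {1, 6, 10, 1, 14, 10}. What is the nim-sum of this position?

8

Compute the nim-sum pairwise:
1 ^ 6 = 7
7 ^ 10 = 13
13 ^ 1 = 12
12 ^ 14 = 2
2 ^ 10 = 8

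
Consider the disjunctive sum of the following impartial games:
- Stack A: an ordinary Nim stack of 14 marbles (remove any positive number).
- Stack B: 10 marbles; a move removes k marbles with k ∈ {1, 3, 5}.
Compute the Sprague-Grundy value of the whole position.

14

Stack A is a plain Nim stack of size 14, so its Grundy value is 14.
For stack B, compute g(0), g(1), … with moves {1, 3, 5}:
g(0) = mex{} = 0
g(1) = mex{0} = 1
g(2) = mex{1} = 0
g(3) = mex{0} = 1
g(4) = mex{1} = 0
g(5) = mex{0} = 1
g(6) = mex{1} = 0
g(7) = mex{0} = 1
g(8) = mex{1} = 0
g(9) = mex{0} = 1
g(10) = mex{1} = 0
So g(10) = 0.
By the Sprague-Grundy theorem, the Grundy value of a sum of independent games is the XOR of the component values.
Combined value = 14 XOR 0 = 14.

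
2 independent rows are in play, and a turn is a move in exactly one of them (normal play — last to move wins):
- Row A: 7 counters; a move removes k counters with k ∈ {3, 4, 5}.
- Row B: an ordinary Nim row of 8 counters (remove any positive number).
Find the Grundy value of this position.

Grundy values for row A (subtraction set {3, 4, 5}):
g(0) = mex{} = 0
g(1) = mex{} = 0
g(2) = mex{} = 0
g(3) = mex{0} = 1
g(4) = mex{0} = 1
g(5) = mex{0} = 1
g(6) = mex{0,1} = 2
g(7) = mex{0,1} = 2
So g(7) = 2.
Row B is a plain Nim row of size 8, so its Grundy value is 8.
By the Sprague-Grundy theorem, the Grundy value of a sum of independent games is the XOR of the component values.
Combined value = 2 ⊕ 8 = 10.

10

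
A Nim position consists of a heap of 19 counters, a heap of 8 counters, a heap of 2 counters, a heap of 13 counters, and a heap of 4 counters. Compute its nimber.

16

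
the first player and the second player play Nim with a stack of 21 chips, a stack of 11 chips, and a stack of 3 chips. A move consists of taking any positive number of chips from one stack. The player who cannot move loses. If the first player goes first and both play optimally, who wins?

Compute the nim-sum pairwise:
21 XOR 11 = 30
30 XOR 3 = 29
The nim-sum is 29 ≠ 0, so this is an N-position: the player to move can win; the first player has a winning move.

the first player wins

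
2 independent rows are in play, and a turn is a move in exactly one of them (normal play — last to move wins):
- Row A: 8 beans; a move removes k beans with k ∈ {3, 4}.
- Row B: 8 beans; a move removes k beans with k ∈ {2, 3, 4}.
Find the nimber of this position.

For row A, compute g(0), g(1), … with moves {3, 4}:
k:     0  1  2  3  4  5  6  7  8
g(k):  0  0  0  1  1  1  2  0  0
So g(8) = 0.
Grundy values for row B (subtraction set {2, 3, 4}):
g(0) = mex{} = 0
g(1) = mex{} = 0
g(2) = mex{0} = 1
g(3) = mex{0} = 1
g(4) = mex{0,1} = 2
g(5) = mex{0,1} = 2
g(6) = mex{1,2} = 0
g(7) = mex{1,2} = 0
g(8) = mex{0,2} = 1
So g(8) = 1.
By the Sprague-Grundy theorem, the Grundy value of a sum of independent games is the XOR of the component values.
Combined value = 0 ⊕ 1 = 1.

1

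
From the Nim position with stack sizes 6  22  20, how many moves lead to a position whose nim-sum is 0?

Nim-sum: 6 ⊕ 22 ⊕ 20 = 4.
The overall nim-sum is X = 4. A stack of size p has a winning move iff p XOR X < p (reduce it to p XOR X).
  6: 6 XOR 4 = 2 < 6 — winning move (to 2).
  22: 22 XOR 4 = 18 < 22 — winning move (to 18).
  20: 20 XOR 4 = 16 < 20 — winning move (to 16).
That gives 3 winning moves.

3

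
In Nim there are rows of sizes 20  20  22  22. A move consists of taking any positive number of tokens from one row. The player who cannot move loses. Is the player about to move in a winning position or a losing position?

Bitwise XOR of the heap sizes:
  10100  (20)
  10100  (20)
  10110  (22)
  10110  (22)
  -----
  00000  (0)
The nim-sum is 0, so this is a P-position: the player to move is in a losing position under optimal play.

Losing position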